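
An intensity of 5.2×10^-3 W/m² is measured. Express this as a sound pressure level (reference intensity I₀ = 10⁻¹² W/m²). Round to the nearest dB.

L = 10·log₁₀(I/I₀) = 10·log₁₀(5.2×10^-3/10⁻¹²) = 10·log₁₀(5.2×10^9).
L = 10·(0.7160 + 9) = 97.16 dB.

97 dB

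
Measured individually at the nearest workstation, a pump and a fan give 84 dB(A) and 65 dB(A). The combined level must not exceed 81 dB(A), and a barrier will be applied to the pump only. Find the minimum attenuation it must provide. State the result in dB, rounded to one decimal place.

The untreated sources together contribute 10^(65/10) = 3.162e+06, i.e. 65.00 dB(A).
To meet 81 dB(A) overall, the treated pump may contribute at most 10^(81/10) − 3.162e+06 = 1.227e+08, i.e. 80.89 dB(A).
So the pump must be reduced from 84 to 80.89 dB(A): IL = 3.11 dB.

3.1 dB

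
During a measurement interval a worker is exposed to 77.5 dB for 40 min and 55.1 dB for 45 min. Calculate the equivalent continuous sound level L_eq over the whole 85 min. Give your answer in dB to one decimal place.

Weight each interval's intensity by its duration and average over T = 85 min:
Σ tᵢ·10^(Lᵢ/10) = 40·10^(77.5/10) + 45·10^(55.1/10) = 2.264e+09.
L_eq = 10·log₁₀(2.264e+09/85) = 74.25 dB.

74.3 dB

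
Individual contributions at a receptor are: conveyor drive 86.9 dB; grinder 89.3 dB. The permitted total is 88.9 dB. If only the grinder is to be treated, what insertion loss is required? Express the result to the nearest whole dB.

Fixed contribution from the other source: Σ 10^(L/10) = 10^(86.9/10) = 4.898e+08 (86.90 dB).
The limit corresponds to 10^(88.9/10) = 7.762e+08; subtracting the fixed part leaves 2.865e+08 for the grinder, i.e. 84.57 dB.
Required insertion loss = 89.3 − 84.57 = 4.73 dB.

5 dB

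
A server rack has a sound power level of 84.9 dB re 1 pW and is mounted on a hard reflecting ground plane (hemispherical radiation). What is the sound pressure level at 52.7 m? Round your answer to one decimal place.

The power spreads over a hemisphere of area 2π·r², so L_p = L_w − 10·log₁₀(2π·r²).
2π·r² = 1.745e+04 m², 10·log₁₀ of that is 42.418 dB.
L_p = 84.9 − 42.418 = 42.48 dB.

42.5 dB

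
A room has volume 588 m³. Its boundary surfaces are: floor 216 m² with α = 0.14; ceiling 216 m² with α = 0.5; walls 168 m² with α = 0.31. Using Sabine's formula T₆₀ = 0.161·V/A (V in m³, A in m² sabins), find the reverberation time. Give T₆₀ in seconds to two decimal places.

Total absorption A = 216·0.14 + 216·0.5 + 168·0.31 = 190.32 m² sabins.
T₆₀ = 0.161 × 588 / 190.32 = 0.497 s.

0.50 s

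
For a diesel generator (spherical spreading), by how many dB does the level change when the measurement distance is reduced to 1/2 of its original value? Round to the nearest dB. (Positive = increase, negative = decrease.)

+6 dB

Point-source spreading: ΔL = −20·log₁₀(r₂/r₁).
ΔL = −20·log₁₀(0.5) = +6.02 dB.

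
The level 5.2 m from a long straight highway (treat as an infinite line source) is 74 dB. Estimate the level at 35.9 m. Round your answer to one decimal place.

Line-source attenuation: ΔL = 10·log₁₀(r₂/r₁) = 10·log₁₀(35.9/5.2) = 8.391 dB.
L₂ = 74 − 10·log₁₀(35.9/5.2) = 74 − 8.391 = 65.61 dB.

65.6 dB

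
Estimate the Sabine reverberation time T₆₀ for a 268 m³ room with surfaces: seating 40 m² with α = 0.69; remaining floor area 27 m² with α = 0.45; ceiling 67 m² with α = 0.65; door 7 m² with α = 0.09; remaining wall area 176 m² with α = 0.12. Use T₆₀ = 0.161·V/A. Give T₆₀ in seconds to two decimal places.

0.41 s

Total absorption A = 40·0.69 + 27·0.45 + 67·0.65 + 7·0.09 + 176·0.12 = 105.05 m² sabins.
T₆₀ = 0.161 × 268 / 105.05 = 0.411 s.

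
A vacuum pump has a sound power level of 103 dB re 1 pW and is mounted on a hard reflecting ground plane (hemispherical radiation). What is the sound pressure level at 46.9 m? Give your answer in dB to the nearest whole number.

62 dB

Free-field hemispherical radiation: L_p = L_w − 10·log₁₀(2π·r²), r = 46.9 m.
2π·r² = 1.382e+04 m², 10·log₁₀ of that is 41.405 dB.
L_p = 103 − 41.405 = 61.59 dB.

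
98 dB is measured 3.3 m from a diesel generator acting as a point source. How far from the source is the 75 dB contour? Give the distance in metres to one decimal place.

For a point source L₁ − L₂ = 20·log₁₀(r₂/r₁), so r₂ = r₁·10^((L₁−L₂)/20).
r₂ = 3.3·10^((98−75)/20) = 3.3·10^(23.0/20) = 46.61 m.

46.6 m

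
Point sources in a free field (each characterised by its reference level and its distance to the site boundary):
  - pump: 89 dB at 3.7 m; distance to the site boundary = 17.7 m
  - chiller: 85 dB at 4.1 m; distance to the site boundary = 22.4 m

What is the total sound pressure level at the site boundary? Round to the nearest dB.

Apply inverse-square spreading to bring every level to the receiver, then sum 10^(L/10).
pump: 89 − 20·log₁₀(17.7/3.7) = 89 − 13.60 = 75.40 dB.
chiller: 85 − 20·log₁₀(22.4/4.1) = 85 − 14.75 = 70.25 dB.
Σ 10^(L/10) = 4.530e+07 → L_total = 10·log₁₀(4.530e+07) = 76.56 dB.

77 dB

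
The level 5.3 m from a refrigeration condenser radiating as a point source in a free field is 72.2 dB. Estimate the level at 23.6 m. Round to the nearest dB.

Point-source attenuation: ΔL = 20·log₁₀(r₂/r₁) = 20·log₁₀(23.6/5.3) = 12.973 dB.
L₂ = 72.2 − 20·log₁₀(23.6/5.3) = 72.2 − 12.973 = 59.23 dB.

59 dB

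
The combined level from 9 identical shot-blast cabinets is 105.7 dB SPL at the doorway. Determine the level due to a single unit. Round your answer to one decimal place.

96.2 dB SPL

For N identical incoherent sources L_total = L₁ + 10·log₁₀ N, so L₁ = 105.7 − 10·log₁₀(9) = 105.7 − 9.542.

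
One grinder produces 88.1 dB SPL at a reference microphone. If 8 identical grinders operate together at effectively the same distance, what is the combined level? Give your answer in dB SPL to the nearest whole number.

L_total = L₁ + 10·log₁₀ N for N identical incoherent sources.
L_total = 88.1 + 10·log₁₀(8) = 88.1 + 9.031 = 97.13 dB SPL.

97 dB SPL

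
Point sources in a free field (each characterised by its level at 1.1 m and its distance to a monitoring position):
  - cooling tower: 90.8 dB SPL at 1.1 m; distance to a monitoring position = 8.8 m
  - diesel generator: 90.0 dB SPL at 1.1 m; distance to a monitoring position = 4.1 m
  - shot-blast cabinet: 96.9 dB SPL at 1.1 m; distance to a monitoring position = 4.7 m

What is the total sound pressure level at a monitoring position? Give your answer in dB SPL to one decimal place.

85.6 dB SPL

Propagate each source to the receiver with L = L_ref − 20·log₁₀(r/r_ref), then add intensities.
cooling tower: 90.8 − 20·log₁₀(8.8/1.1) = 90.8 − 18.06 = 72.74 dB SPL.
diesel generator: 90.0 − 20·log₁₀(4.1/1.1) = 90.0 − 11.43 = 78.57 dB SPL.
shot-blast cabinet: 96.9 − 20·log₁₀(4.7/1.1) = 96.9 − 12.61 = 84.29 dB SPL.
Σ 10^(L/10) = 3.590e+08 → L_total = 10·log₁₀(3.590e+08) = 85.55 dB SPL.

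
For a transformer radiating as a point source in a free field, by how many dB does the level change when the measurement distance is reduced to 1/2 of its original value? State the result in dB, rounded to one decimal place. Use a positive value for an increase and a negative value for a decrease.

+6.0 dB

With spherical spreading the level changes by −20·log₁₀(r₂/r₁).
ΔL = −20·log₁₀(0.5) = +6.02 dB.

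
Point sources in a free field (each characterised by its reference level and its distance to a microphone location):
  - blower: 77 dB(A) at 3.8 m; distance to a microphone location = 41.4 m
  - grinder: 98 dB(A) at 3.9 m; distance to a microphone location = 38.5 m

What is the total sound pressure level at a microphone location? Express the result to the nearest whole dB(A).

First find each source's level at the receiver (point-source: −20·log₁₀(r/r_ref)), then combine on an intensity basis.
blower: 77 − 20·log₁₀(41.4/3.8) = 77 − 20.74 = 56.26 dB(A).
grinder: 98 − 20·log₁₀(38.5/3.9) = 98 − 19.89 = 78.11 dB(A).
Σ 10^(L/10) = 6.517e+07 → L_total = 10·log₁₀(6.517e+07) = 78.14 dB(A).

78 dB(A)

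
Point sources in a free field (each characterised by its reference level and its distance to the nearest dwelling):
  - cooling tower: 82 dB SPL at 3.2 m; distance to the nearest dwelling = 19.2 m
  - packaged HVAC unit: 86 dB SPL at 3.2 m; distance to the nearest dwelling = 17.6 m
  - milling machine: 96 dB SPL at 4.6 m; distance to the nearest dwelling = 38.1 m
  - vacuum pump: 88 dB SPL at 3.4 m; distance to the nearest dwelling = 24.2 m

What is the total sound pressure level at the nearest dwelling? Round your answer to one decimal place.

79.4 dB SPL

First find each source's level at the receiver (point-source: −20·log₁₀(r/r_ref)), then combine on an intensity basis.
cooling tower: 82 − 20·log₁₀(19.2/3.2) = 82 − 15.56 = 66.44 dB SPL.
packaged HVAC unit: 86 − 20·log₁₀(17.6/3.2) = 86 − 14.81 = 71.19 dB SPL.
milling machine: 96 − 20·log₁₀(38.1/4.6) = 96 − 18.36 = 77.64 dB SPL.
vacuum pump: 88 − 20·log₁₀(24.2/3.4) = 88 − 17.05 = 70.95 dB SPL.
Σ 10^(L/10) = 8.805e+07 → L_total = 10·log₁₀(8.805e+07) = 79.45 dB SPL.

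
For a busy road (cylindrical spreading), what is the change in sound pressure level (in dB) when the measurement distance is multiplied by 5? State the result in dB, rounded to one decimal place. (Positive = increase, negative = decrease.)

A line source loses 3 dB per doubling of distance; generally ΔL = −10·log₁₀(r₂/r₁).
ΔL = −10·log₁₀(5) = -6.99 dB.

-7.0 dB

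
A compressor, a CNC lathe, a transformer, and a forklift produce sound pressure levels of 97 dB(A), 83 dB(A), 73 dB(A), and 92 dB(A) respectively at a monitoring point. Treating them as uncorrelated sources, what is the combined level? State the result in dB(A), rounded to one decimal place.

Incoherent sources combine by intensity addition: L_total = 10·log₁₀(Σ 10^(L_i/10)).
Σ 10^(L/10) = 10^(97/10) + 10^(83/10) + 10^(73/10) + 10^(92/10) = 6.816e+09.
L_total = 10·log₁₀(6.816e+09) = 98.34 dB(A).

98.3 dB(A)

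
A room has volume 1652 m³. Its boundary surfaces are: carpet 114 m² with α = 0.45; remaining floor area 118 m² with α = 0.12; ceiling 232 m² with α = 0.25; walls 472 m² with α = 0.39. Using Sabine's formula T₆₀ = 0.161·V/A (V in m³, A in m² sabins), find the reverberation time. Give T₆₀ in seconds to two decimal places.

0.86 s

Summing Sᵢαᵢ: 114·0.45 + 118·0.12 + 232·0.25 + 472·0.39 = 307.54 m².
T₆₀ = 0.161·V/A = 0.161·1652/307.54 = 0.865 s.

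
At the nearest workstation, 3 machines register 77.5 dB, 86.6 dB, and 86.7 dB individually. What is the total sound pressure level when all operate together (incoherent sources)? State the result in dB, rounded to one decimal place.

89.9 dB

Incoherent sources combine by intensity addition: L_total = 10·log₁₀(Σ 10^(L_i/10)).
Σ 10^(L/10) = 10^(77.5/10) + 10^(86.6/10) + 10^(86.7/10) = 9.811e+08.
L_total = 10·log₁₀(9.811e+08) = 89.92 dB.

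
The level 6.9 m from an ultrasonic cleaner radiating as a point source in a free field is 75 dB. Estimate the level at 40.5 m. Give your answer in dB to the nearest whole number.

Spherical spreading from a point source gives a 20·log₁₀(r₂/r₁) drop.
L₂ = 75 − 20·log₁₀(40.5/6.9) = 75 − 15.372 = 59.63 dB.

60 dB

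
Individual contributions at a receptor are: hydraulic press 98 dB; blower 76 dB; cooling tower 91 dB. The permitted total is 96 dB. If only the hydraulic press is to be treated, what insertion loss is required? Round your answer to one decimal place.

The untreated sources together contribute 10^(76/10) + 10^(91/10) = 1.299e+09, i.e. 91.14 dB.
To meet 96 dB overall, the treated hydraulic press may contribute at most 10^(96/10) − 1.299e+09 = 2.682e+09, i.e. 94.29 dB.
Required insertion loss = 98 − 94.29 = 3.71 dB.

3.7 dB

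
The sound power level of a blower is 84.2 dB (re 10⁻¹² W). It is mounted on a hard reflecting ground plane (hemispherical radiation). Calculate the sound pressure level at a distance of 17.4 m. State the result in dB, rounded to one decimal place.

51.4 dB

L_p = L_w − 10·log₁₀(2π·r²) with r = 17.4 m.
2π·r² = 1902 m², 10·log₁₀ of that is 32.793 dB.
L_p = 84.2 − 32.793 = 51.41 dB.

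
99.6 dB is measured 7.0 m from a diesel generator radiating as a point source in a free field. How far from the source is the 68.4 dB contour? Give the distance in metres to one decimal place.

For a point source L₁ − L₂ = 20·log₁₀(r₂/r₁), so r₂ = r₁·10^((L₁−L₂)/20).
r₂ = 7.0·10^((99.6−68.4)/20) = 7.0·10^(31.2/20) = 254.15 m.

254.2 m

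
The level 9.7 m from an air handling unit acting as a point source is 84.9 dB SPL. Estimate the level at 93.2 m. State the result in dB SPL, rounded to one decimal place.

65.2 dB SPL

For a point source, L₂ = L₁ − 20·log₁₀(r₂/r₁).
L₂ = 84.9 − 20·log₁₀(93.2/9.7) = 84.9 − 19.653 = 65.25 dB SPL.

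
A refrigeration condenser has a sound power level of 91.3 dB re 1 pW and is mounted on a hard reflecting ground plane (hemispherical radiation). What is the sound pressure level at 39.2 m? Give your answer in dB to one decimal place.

51.5 dB

L_p = L_w − 10·log₁₀(2π·r²) with r = 39.2 m.
2π·r² = 9655 m², 10·log₁₀ of that is 39.848 dB.
L_p = 91.3 − 39.848 = 51.45 dB.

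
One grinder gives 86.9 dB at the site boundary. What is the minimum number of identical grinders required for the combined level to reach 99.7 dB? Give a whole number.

Need L₁ + 10·log₁₀ N ≥ 99.7, i.e. log₁₀ N ≥ 1.28.
N ≥ 10^(12.8/10) = 19.055, so N = 20.

20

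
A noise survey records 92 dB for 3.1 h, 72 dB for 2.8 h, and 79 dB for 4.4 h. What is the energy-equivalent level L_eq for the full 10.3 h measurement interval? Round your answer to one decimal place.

87.1 dB

The energy average is taken in the linear domain: L_eq = 10·log₁₀[(Σ tᵢ·10^(Lᵢ/10))/T], T = 10.3 h.
Σ tᵢ·10^(Lᵢ/10) = 3.1·10^(92/10) + 2.8·10^(72/10) + 4.4·10^(79/10) = 5.307e+09.
L_eq = 10·log₁₀(5.307e+09/10.3) = 87.12 dB.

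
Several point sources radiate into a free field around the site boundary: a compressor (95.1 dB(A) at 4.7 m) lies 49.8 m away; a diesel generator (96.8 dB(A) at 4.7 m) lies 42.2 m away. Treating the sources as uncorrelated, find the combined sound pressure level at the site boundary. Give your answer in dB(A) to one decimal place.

Apply inverse-square spreading to bring every level to the receiver, then sum 10^(L/10).
compressor: 95.1 − 20·log₁₀(49.8/4.7) = 95.1 − 20.50 = 74.60 dB(A).
diesel generator: 96.8 − 20·log₁₀(42.2/4.7) = 96.8 − 19.06 = 77.74 dB(A).
Σ 10^(L/10) = 8.819e+07 → L_total = 10·log₁₀(8.819e+07) = 79.45 dB(A).

79.5 dB(A)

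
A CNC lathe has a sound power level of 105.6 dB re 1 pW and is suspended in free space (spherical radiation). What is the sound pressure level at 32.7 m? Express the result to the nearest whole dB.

64 dB

Free-field spherical radiation: L_p = L_w − 10·log₁₀(4π·r²), r = 32.7 m.
4π·r² = 1.344e+04 m², 10·log₁₀ of that is 41.283 dB.
L_p = 105.6 − 41.283 = 64.32 dB.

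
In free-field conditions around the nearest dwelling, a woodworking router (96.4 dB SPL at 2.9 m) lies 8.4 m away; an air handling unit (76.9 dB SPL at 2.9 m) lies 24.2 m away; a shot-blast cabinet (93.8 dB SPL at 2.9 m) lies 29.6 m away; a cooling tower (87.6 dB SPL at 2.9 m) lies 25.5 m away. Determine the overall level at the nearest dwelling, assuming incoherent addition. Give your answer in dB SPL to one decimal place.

Propagate each source to the receiver with L = L_ref − 20·log₁₀(r/r_ref), then add intensities.
woodworking router: 96.4 − 20·log₁₀(8.4/2.9) = 96.4 − 9.24 = 87.16 dB SPL.
air handling unit: 76.9 − 20·log₁₀(24.2/2.9) = 76.9 − 18.43 = 58.47 dB SPL.
shot-blast cabinet: 93.8 − 20·log₁₀(29.6/2.9) = 93.8 − 20.18 = 73.62 dB SPL.
cooling tower: 87.6 − 20·log₁₀(25.5/2.9) = 87.6 − 18.88 = 68.72 dB SPL.
Σ 10^(L/10) = 5.515e+08 → L_total = 10·log₁₀(5.515e+08) = 87.42 dB SPL.

87.4 dB SPL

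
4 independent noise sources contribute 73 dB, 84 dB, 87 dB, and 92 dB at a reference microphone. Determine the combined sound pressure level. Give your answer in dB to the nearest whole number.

For uncorrelated sources the intensities add, so convert each level to linear form, sum, and take 10·log₁₀ of the total.
Σ 10^(L/10) = 10^(73/10) + 10^(84/10) + 10^(87/10) + 10^(92/10) = 2.357e+09.
L_total = 10·log₁₀(2.357e+09) = 93.72 dB.

94 dB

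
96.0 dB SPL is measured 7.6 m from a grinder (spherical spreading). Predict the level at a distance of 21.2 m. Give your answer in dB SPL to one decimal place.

87.1 dB SPL

Spherical spreading from a point source gives a 20·log₁₀(r₂/r₁) drop.
L₂ = 96.0 − 20·log₁₀(21.2/7.6) = 96.0 − 8.910 = 87.09 dB SPL.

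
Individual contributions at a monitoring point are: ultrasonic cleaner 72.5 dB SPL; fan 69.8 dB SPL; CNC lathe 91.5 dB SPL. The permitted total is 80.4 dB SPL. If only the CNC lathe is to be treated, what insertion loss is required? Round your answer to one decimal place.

12.3 dB

Fixed contribution from the other sources: Σ 10^(L/10) = 10^(72.5/10) + 10^(69.8/10) = 2.733e+07 (74.37 dB SPL).
The limit corresponds to 10^(80.4/10) = 1.096e+08; subtracting the fixed part leaves 8.232e+07 for the CNC lathe, i.e. 79.15 dB SPL.
So the CNC lathe must be reduced from 91.5 to 79.15 dB SPL: IL = 12.35 dB.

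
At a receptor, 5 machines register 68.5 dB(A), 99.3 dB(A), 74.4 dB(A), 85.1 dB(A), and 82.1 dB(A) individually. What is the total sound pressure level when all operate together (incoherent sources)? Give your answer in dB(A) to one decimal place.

Incoherent sources combine by intensity addition: L_total = 10·log₁₀(Σ 10^(L_i/10)).
Σ 10^(L/10) = 10^(68.5/10) + 10^(99.3/10) + 10^(74.4/10) + 10^(85.1/10) + 10^(82.1/10) = 9.032e+09.
L_total = 10·log₁₀(9.032e+09) = 99.56 dB(A).

99.6 dB(A)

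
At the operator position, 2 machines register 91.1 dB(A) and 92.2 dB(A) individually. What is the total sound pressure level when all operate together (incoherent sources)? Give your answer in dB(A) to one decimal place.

94.7 dB(A)

Incoherent sources combine by intensity addition: L_total = 10·log₁₀(Σ 10^(L_i/10)).
Σ 10^(L/10) = 10^(91.1/10) + 10^(92.2/10) = 2.948e+09.
L_total = 10·log₁₀(2.948e+09) = 94.70 dB(A).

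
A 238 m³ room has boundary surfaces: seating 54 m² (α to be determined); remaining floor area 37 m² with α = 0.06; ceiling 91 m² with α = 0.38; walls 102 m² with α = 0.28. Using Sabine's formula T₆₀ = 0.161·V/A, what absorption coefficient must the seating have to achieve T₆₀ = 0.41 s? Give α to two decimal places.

0.52

Required total absorption A = 0.161·238/0.41 = 93.46 m².
Absorption from the other surfaces = 37·0.06 + 91·0.38 + 102·0.28 = 65.36 m², so the seating must supply 28.10 m² over 54 m².
α = 28.10/54 = 0.520.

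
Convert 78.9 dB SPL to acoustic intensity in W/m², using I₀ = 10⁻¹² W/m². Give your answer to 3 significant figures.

I/I₀ = 10^(78.9/10) = 7.762e+07, so I = 7.762e+07 × 10⁻¹² W/m².

7.76e-05 W/m²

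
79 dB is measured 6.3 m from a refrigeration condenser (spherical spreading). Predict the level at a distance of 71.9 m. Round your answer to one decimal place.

57.9 dB

Point-source attenuation: ΔL = 20·log₁₀(r₂/r₁) = 20·log₁₀(71.9/6.3) = 21.148 dB.
L₂ = 79 − 20·log₁₀(71.9/6.3) = 79 − 21.148 = 57.85 dB.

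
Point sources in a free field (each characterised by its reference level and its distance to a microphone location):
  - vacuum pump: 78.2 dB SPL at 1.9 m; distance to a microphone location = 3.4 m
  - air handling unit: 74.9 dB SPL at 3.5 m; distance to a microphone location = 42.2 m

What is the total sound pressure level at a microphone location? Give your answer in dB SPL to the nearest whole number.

First find each source's level at the receiver (point-source: −20·log₁₀(r/r_ref)), then combine on an intensity basis.
vacuum pump: 78.2 − 20·log₁₀(3.4/1.9) = 78.2 − 5.05 = 73.15 dB SPL.
air handling unit: 74.9 − 20·log₁₀(42.2/3.5) = 74.9 − 21.62 = 53.28 dB SPL.
Σ 10^(L/10) = 2.084e+07 → L_total = 10·log₁₀(2.084e+07) = 73.19 dB SPL.

73 dB SPL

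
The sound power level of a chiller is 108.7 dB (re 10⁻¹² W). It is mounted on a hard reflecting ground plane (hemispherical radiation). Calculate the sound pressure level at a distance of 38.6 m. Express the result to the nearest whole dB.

69 dB

Free-field hemispherical radiation: L_p = L_w − 10·log₁₀(2π·r²), r = 38.6 m.
2π·r² = 9362 m², 10·log₁₀ of that is 39.714 dB.
L_p = 108.7 − 39.714 = 68.99 dB.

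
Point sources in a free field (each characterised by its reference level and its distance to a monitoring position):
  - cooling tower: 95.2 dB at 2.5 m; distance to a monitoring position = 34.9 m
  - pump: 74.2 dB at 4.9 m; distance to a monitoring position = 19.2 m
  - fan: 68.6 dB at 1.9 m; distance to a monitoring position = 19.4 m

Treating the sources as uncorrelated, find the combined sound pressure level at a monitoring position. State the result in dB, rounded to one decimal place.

72.7 dB

Apply inverse-square spreading to bring every level to the receiver, then sum 10^(L/10).
cooling tower: 95.2 − 20·log₁₀(34.9/2.5) = 95.2 − 22.90 = 72.30 dB.
pump: 74.2 − 20·log₁₀(19.2/4.9) = 74.2 − 11.86 = 62.34 dB.
fan: 68.6 − 20·log₁₀(19.4/1.9) = 68.6 − 20.18 = 48.42 dB.
Σ 10^(L/10) = 1.877e+07 → L_total = 10·log₁₀(1.877e+07) = 72.74 dB.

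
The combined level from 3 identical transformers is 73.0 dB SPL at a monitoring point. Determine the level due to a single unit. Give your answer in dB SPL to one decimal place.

For N identical incoherent sources L_total = L₁ + 10·log₁₀ N, so L₁ = 73.0 − 10·log₁₀(3) = 73.0 − 4.771.

68.2 dB SPL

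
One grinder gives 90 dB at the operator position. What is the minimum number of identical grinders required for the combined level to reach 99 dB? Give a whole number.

8

Need L₁ + 10·log₁₀ N ≥ 99, i.e. log₁₀ N ≥ 0.90.
N ≥ 10^(9.0/10) = 7.943, so N = 8.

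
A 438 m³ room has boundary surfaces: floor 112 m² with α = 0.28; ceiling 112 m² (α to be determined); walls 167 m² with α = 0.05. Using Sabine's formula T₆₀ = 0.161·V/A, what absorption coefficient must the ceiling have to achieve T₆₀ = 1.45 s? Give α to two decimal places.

0.08

Required total absorption A = 0.161·438/1.45 = 48.63 m².
Absorption from the other surfaces = 112·0.28 + 167·0.05 = 39.71 m², so the ceiling must supply 8.92 m² over 112 m².
α = 8.92/112 = 0.080.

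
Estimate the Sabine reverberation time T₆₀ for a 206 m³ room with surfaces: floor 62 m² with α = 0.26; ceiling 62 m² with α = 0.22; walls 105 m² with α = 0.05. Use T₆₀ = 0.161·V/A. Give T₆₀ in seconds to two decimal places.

Summing Sᵢαᵢ: 62·0.26 + 62·0.22 + 105·0.05 = 35.01 m².
T₆₀ = 0.161·V/A = 0.161·206/35.01 = 0.947 s.

0.95 s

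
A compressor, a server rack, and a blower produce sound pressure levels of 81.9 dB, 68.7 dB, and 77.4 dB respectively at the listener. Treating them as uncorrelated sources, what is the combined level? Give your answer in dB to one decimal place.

83.4 dB

For uncorrelated sources the intensities add, so convert each level to linear form, sum, and take 10·log₁₀ of the total.
Σ 10^(L/10) = 10^(81.9/10) + 10^(68.7/10) + 10^(77.4/10) = 2.172e+08.
L_total = 10·log₁₀(2.172e+08) = 83.37 dB.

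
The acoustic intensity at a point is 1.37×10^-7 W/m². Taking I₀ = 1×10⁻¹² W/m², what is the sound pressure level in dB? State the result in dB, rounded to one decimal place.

I/I₀ = 1.37×10^-7/10⁻¹² = 1.37×10^5, and L = 10·log₁₀(I/I₀).
L = 10·(0.1367 + 5) = 51.37 dB.

51.4 dB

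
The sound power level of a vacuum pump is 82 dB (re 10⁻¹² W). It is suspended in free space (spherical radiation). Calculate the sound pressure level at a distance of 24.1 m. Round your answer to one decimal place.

43.4 dB

Free-field spherical radiation: L_p = L_w − 10·log₁₀(4π·r²), r = 24.1 m.
4π·r² = 7299 m², 10·log₁₀ of that is 38.632 dB.
L_p = 82 − 38.632 = 43.37 dB.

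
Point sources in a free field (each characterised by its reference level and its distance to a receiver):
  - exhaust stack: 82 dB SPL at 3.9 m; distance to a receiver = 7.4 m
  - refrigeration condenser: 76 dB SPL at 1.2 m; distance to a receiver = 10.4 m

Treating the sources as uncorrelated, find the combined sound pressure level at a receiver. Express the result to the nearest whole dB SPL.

76 dB SPL

Apply inverse-square spreading to bring every level to the receiver, then sum 10^(L/10).
exhaust stack: 82 − 20·log₁₀(7.4/3.9) = 82 − 5.56 = 76.44 dB SPL.
refrigeration condenser: 76 − 20·log₁₀(10.4/1.2) = 76 − 18.76 = 57.24 dB SPL.
Σ 10^(L/10) = 4.455e+07 → L_total = 10·log₁₀(4.455e+07) = 76.49 dB SPL.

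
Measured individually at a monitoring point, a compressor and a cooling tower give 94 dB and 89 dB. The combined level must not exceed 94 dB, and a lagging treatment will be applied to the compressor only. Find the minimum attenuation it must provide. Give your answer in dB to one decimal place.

1.7 dB

Fixed contribution from the other source: Σ 10^(L/10) = 10^(89/10) = 7.943e+08 (89.00 dB).
To meet 94 dB overall, the treated compressor may contribute at most 10^(94/10) − 7.943e+08 = 1.718e+09, i.e. 92.35 dB.
Required insertion loss = 94 − 92.35 = 1.65 dB.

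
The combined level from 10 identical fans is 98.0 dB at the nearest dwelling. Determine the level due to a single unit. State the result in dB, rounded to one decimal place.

88.0 dB

For N identical incoherent sources L_total = L₁ + 10·log₁₀ N, so L₁ = 98.0 − 10·log₁₀(10) = 98.0 − 10.000.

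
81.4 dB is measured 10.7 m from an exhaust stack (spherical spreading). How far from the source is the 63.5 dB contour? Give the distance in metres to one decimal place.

84.0 m

Point-source spreading drops the level by 20·log₁₀(r₂/r₁); inverting, r₂/r₁ = 10^(ΔL/20).
r₂ = 10.7·10^((81.4−63.5)/20) = 10.7·10^(17.9/20) = 84.02 m.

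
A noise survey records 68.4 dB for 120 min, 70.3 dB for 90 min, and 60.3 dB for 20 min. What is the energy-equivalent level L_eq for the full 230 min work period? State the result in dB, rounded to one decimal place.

Weight each interval's intensity by its duration and average over T = 230 min:
Σ tᵢ·10^(Lᵢ/10) = 120·10^(68.4/10) + 90·10^(70.3/10) + 20·10^(60.3/10) = 1.816e+09.
L_eq = 10·log₁₀(1.816e+09/230) = 68.97 dB.

69.0 dB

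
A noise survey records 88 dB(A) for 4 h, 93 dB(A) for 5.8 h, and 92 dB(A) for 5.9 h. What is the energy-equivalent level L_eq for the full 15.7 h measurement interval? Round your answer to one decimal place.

91.7 dB(A)

Weight each interval's intensity by its duration and average over T = 15.7 h:
Σ tᵢ·10^(Lᵢ/10) = 4·10^(88/10) + 5.8·10^(93/10) + 5.9·10^(92/10) = 2.345e+10.
L_eq = 10·log₁₀(2.345e+10/15.7) = 91.74 dB(A).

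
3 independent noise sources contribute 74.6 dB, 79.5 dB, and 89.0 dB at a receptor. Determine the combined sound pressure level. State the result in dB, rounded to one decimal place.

89.6 dB

For uncorrelated sources the intensities add, so convert each level to linear form, sum, and take 10·log₁₀ of the total.
Σ 10^(L/10) = 10^(74.6/10) + 10^(79.5/10) + 10^(89.0/10) = 9.123e+08.
L_total = 10·log₁₀(9.123e+08) = 89.60 dB.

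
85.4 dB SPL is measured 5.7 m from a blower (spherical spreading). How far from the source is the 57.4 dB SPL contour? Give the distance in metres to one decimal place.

143.2 m

For a point source L₁ − L₂ = 20·log₁₀(r₂/r₁), so r₂ = r₁·10^((L₁−L₂)/20).
r₂ = 5.7·10^((85.4−57.4)/20) = 5.7·10^(28.0/20) = 143.18 m.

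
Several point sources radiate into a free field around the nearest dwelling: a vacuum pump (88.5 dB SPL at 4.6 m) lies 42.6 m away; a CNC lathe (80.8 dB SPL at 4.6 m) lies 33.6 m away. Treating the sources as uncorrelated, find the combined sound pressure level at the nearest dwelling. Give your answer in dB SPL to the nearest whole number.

Apply inverse-square spreading to bring every level to the receiver, then sum 10^(L/10).
vacuum pump: 88.5 − 20·log₁₀(42.6/4.6) = 88.5 − 19.33 = 69.17 dB SPL.
CNC lathe: 80.8 − 20·log₁₀(33.6/4.6) = 80.8 − 17.27 = 63.53 dB SPL.
Σ 10^(L/10) = 1.051e+07 → L_total = 10·log₁₀(1.051e+07) = 70.22 dB SPL.

70 dB SPL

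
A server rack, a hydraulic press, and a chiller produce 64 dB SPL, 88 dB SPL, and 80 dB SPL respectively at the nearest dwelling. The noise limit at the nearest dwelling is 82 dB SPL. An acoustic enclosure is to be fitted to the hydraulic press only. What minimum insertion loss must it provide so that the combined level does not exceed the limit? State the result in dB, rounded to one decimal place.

10.5 dB

Everything except the hydraulic press sums to 10^(64/10) + 10^(80/10) = 1.025e+08 in linear terms, 80.11 dB SPL.
The limit corresponds to 10^(82/10) = 1.585e+08; subtracting the fixed part leaves 5.598e+07 for the hydraulic press, i.e. 77.48 dB SPL.
So the hydraulic press must be reduced from 88 to 77.48 dB SPL: IL = 10.52 dB.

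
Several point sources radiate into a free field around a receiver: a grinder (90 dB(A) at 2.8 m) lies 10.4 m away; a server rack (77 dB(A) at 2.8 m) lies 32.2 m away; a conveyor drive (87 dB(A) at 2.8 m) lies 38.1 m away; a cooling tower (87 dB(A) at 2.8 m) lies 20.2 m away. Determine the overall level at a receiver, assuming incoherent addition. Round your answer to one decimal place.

First find each source's level at the receiver (point-source: −20·log₁₀(r/r_ref)), then combine on an intensity basis.
grinder: 90 − 20·log₁₀(10.4/2.8) = 90 − 11.40 = 78.60 dB(A).
server rack: 77 − 20·log₁₀(32.2/2.8) = 77 − 21.21 = 55.79 dB(A).
conveyor drive: 87 − 20·log₁₀(38.1/2.8) = 87 − 22.68 = 64.32 dB(A).
cooling tower: 87 − 20·log₁₀(20.2/2.8) = 87 − 17.16 = 69.84 dB(A).
Σ 10^(L/10) = 8.520e+07 → L_total = 10·log₁₀(8.520e+07) = 79.30 dB(A).

79.3 dB(A)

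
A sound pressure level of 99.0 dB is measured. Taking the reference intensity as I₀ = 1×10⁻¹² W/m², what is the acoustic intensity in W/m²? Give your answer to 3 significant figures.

L = 10·log₁₀(I/I₀) ⇒ I = I₀·10^(L/10) = 10⁻¹² × 10^9.90.

0.00794 W/m²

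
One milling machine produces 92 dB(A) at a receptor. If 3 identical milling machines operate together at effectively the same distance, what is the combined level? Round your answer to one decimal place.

96.8 dB(A)

With 3 equal, uncorrelated contributions the intensity is 3× that of one unit, giving a rise of 10·log₁₀ 3.
L_total = 92 + 10·log₁₀(3) = 92 + 4.771 = 96.77 dB(A).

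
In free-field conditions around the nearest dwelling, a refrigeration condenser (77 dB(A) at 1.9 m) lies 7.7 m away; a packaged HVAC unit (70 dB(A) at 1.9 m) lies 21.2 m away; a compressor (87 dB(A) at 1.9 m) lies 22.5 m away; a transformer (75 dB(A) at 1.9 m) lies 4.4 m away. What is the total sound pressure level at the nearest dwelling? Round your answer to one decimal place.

71.0 dB(A)

Propagate each source to the receiver with L = L_ref − 20·log₁₀(r/r_ref), then add intensities.
refrigeration condenser: 77 − 20·log₁₀(7.7/1.9) = 77 − 12.15 = 64.85 dB(A).
packaged HVAC unit: 70 − 20·log₁₀(21.2/1.9) = 70 − 20.95 = 49.05 dB(A).
compressor: 87 − 20·log₁₀(22.5/1.9) = 87 − 21.47 = 65.53 dB(A).
transformer: 75 − 20·log₁₀(4.4/1.9) = 75 − 7.29 = 67.71 dB(A).
Σ 10^(L/10) = 1.260e+07 → L_total = 10·log₁₀(1.260e+07) = 71.00 dB(A).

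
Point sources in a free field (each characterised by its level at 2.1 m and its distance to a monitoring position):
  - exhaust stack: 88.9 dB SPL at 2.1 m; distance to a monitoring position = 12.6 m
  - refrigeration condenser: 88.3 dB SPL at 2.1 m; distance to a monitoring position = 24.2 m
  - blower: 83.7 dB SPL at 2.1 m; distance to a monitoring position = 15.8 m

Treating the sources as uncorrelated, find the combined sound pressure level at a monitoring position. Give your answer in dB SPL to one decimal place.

74.9 dB SPL

First find each source's level at the receiver (point-source: −20·log₁₀(r/r_ref)), then combine on an intensity basis.
exhaust stack: 88.9 − 20·log₁₀(12.6/2.1) = 88.9 − 15.56 = 73.34 dB SPL.
refrigeration condenser: 88.3 − 20·log₁₀(24.2/2.1) = 88.3 − 21.23 = 67.07 dB SPL.
blower: 83.7 − 20·log₁₀(15.8/2.1) = 83.7 − 17.53 = 66.17 dB SPL.
Σ 10^(L/10) = 3.079e+07 → L_total = 10·log₁₀(3.079e+07) = 74.88 dB SPL.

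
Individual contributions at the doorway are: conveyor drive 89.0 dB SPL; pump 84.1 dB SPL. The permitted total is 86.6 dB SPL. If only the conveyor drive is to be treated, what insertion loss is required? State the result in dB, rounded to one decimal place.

The untreated sources together contribute 10^(84.1/10) = 2.570e+08, i.e. 84.10 dB SPL.
The limit corresponds to 10^(86.6/10) = 4.571e+08; subtracting the fixed part leaves 2.000e+08 for the conveyor drive, i.e. 83.01 dB SPL.
Required insertion loss = 89.0 − 83.01 = 5.99 dB.

6.0 dB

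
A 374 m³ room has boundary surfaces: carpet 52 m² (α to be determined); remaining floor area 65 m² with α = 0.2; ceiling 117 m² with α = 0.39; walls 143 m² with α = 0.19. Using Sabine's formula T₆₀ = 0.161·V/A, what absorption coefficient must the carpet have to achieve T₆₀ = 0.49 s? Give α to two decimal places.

A = 0.161·V/T₆₀ = 0.161·374/0.49 = 122.89 m² sabins.
Absorption from the other surfaces = 65·0.2 + 117·0.39 + 143·0.19 = 85.80 m², so the carpet must supply 37.09 m² over 52 m².
α = 37.09/52 = 0.713.

0.71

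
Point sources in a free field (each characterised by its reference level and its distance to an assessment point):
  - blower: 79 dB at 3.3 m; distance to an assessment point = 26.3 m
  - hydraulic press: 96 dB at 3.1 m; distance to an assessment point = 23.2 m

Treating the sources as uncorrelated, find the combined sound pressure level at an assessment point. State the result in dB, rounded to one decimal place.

78.6 dB

Apply inverse-square spreading to bring every level to the receiver, then sum 10^(L/10).
blower: 79 − 20·log₁₀(26.3/3.3) = 79 − 18.03 = 60.97 dB.
hydraulic press: 96 − 20·log₁₀(23.2/3.1) = 96 − 17.48 = 78.52 dB.
Σ 10^(L/10) = 7.233e+07 → L_total = 10·log₁₀(7.233e+07) = 78.59 dB.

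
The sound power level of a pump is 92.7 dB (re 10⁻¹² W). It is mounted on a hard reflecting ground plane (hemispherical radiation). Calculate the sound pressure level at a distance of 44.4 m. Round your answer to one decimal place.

51.8 dB

L_p = L_w − 10·log₁₀(2π·r²) with r = 44.4 m.
2π·r² = 1.239e+04 m², 10·log₁₀ of that is 40.929 dB.
L_p = 92.7 − 40.929 = 51.77 dB.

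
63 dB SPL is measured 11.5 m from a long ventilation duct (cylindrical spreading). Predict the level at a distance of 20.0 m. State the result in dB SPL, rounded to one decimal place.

For a line source, L₂ = L₁ − 10·log₁₀(r₂/r₁).
L₂ = 63 − 10·log₁₀(20.0/11.5) = 63 − 2.403 = 60.60 dB SPL.

60.6 dB SPL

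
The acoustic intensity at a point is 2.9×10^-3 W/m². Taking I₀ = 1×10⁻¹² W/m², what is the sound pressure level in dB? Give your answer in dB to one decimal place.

L = 10·log₁₀(I/I₀) = 10·log₁₀(2.9×10^-3/10⁻¹²) = 10·log₁₀(2.9×10^9).
L = 10·(0.4624 + 9) = 94.62 dB.

94.6 dB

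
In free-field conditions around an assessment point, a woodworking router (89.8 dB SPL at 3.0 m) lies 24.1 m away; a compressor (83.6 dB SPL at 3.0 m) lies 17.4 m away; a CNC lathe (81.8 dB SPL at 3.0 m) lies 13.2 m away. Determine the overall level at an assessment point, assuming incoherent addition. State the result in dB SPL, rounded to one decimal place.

First find each source's level at the receiver (point-source: −20·log₁₀(r/r_ref)), then combine on an intensity basis.
woodworking router: 89.8 − 20·log₁₀(24.1/3.0) = 89.8 − 18.10 = 71.70 dB SPL.
compressor: 83.6 − 20·log₁₀(17.4/3.0) = 83.6 − 15.27 = 68.33 dB SPL.
CNC lathe: 81.8 − 20·log₁₀(13.2/3.0) = 81.8 − 12.87 = 68.93 dB SPL.
Σ 10^(L/10) = 2.943e+07 → L_total = 10·log₁₀(2.943e+07) = 74.69 dB SPL.

74.7 dB SPL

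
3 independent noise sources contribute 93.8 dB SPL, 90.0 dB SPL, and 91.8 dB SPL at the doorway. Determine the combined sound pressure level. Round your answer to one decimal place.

For uncorrelated sources the intensities add, so convert each level to linear form, sum, and take 10·log₁₀ of the total.
Σ 10^(L/10) = 10^(93.8/10) + 10^(90.0/10) + 10^(91.8/10) = 4.912e+09.
L_total = 10·log₁₀(4.912e+09) = 96.91 dB SPL.

96.9 dB SPL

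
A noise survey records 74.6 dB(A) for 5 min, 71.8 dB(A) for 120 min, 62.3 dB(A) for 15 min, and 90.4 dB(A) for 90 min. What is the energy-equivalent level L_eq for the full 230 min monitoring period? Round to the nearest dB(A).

Weight each interval's intensity by its duration and average over T = 230 min:
Σ tᵢ·10^(Lᵢ/10) = 5·10^(74.6/10) + 120·10^(71.8/10) + 15·10^(62.3/10) + 90·10^(90.4/10) = 1.007e+11.
L_eq = 10·log₁₀(1.007e+11/230) = 86.41 dB(A).

86 dB(A)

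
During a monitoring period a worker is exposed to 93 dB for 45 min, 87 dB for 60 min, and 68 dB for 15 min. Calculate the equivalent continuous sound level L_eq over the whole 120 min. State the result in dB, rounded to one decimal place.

The energy average is taken in the linear domain: L_eq = 10·log₁₀[(Σ tᵢ·10^(Lᵢ/10))/T], T = 120 min.
Σ tᵢ·10^(Lᵢ/10) = 45·10^(93/10) + 60·10^(87/10) + 15·10^(68/10) = 1.200e+11.
L_eq = 10·log₁₀(1.200e+11/120) = 90.00 dB.

90.0 dB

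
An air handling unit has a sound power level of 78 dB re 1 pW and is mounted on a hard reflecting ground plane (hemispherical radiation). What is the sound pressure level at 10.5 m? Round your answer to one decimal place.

49.6 dB

L_p = L_w − 10·log₁₀(2π·r²) with r = 10.5 m.
2π·r² = 692.7 m², 10·log₁₀ of that is 28.406 dB.
L_p = 78 − 28.406 = 49.59 dB.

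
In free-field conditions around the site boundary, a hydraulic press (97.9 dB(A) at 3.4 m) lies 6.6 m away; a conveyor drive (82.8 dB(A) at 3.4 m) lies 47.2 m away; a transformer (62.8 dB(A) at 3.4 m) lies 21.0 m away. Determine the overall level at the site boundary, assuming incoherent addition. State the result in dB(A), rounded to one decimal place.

First find each source's level at the receiver (point-source: −20·log₁₀(r/r_ref)), then combine on an intensity basis.
hydraulic press: 97.9 − 20·log₁₀(6.6/3.4) = 97.9 − 5.76 = 92.14 dB(A).
conveyor drive: 82.8 − 20·log₁₀(47.2/3.4) = 82.8 − 22.85 = 59.95 dB(A).
transformer: 62.8 − 20·log₁₀(21.0/3.4) = 62.8 − 15.81 = 46.99 dB(A).
Σ 10^(L/10) = 1.637e+09 → L_total = 10·log₁₀(1.637e+09) = 92.14 dB(A).

92.1 dB(A)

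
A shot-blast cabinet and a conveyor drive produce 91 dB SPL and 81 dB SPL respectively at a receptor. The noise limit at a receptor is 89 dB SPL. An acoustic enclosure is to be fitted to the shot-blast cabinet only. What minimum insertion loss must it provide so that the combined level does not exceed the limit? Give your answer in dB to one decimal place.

2.7 dB

Fixed contribution from the other source: Σ 10^(L/10) = 10^(81/10) = 1.259e+08 (81.00 dB SPL).
The limit corresponds to 10^(89/10) = 7.943e+08; subtracting the fixed part leaves 6.684e+08 for the shot-blast cabinet, i.e. 88.25 dB SPL.
Required insertion loss = 91 − 88.25 = 2.75 dB.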